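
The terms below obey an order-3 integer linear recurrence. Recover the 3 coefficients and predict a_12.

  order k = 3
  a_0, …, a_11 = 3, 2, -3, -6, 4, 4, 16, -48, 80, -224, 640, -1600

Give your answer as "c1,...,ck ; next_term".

  a_3 = -2·-3 + 0·2 + -4·3 = -6
  a_4 = -2·-6 + 0·-3 + -4·2 = 4
  a_5 = -2·4 + 0·-6 + -4·-3 = 4
  a_6 = -2·4 + 0·4 + -4·-6 = 16
  a_7 = -2·16 + 0·4 + -4·4 = -48
  a_8 = -2·-48 + 0·16 + -4·4 = 80
  a_9 = -2·80 + 0·-48 + -4·16 = -224
  a_10 = -2·-224 + 0·80 + -4·-48 = 640
  a_11 = -2·640 + 0·-224 + -4·80 = -1600
  a_12 = -2·-1600 + 0·640 + -4·-224 = 4096

-2,0,-4 ; 4096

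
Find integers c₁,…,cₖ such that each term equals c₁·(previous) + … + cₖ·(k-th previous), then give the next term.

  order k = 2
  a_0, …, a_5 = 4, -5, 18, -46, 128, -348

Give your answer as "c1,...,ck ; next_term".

-2,2 ; 952

  a_2 = -2·-5 + 2·4 = 18
  a_3 = -2·18 + 2·-5 = -46
  a_4 = -2·-46 + 2·18 = 128
  a_5 = -2·128 + 2·-46 = -348
  a_6 = -2·-348 + 2·128 = 952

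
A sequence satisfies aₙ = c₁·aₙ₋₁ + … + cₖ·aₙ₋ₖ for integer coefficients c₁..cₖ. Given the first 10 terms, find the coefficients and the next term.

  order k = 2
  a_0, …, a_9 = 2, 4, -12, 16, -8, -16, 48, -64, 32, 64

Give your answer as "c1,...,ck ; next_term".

  a_2 = -2·4 + -2·2 = -12
  a_3 = -2·-12 + -2·4 = 16
  a_4 = -2·16 + -2·-12 = -8
  a_5 = -2·-8 + -2·16 = -16
  a_6 = -2·-16 + -2·-8 = 48
  a_7 = -2·48 + -2·-16 = -64
  a_8 = -2·-64 + -2·48 = 32
  a_9 = -2·32 + -2·-64 = 64
  a_10 = -2·64 + -2·32 = -192

-2,-2 ; -192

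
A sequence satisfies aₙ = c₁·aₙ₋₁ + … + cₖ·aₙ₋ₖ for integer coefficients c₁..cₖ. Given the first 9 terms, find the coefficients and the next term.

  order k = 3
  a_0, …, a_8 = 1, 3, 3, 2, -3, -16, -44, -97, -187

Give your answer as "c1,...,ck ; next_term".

  a_3 = 3·3 + -2·3 + -1·1 = 2
  a_4 = 3·2 + -2·3 + -1·3 = -3
  a_5 = 3·-3 + -2·2 + -1·3 = -16
  a_6 = 3·-16 + -2·-3 + -1·2 = -44
  a_7 = 3·-44 + -2·-16 + -1·-3 = -97
  a_8 = 3·-97 + -2·-44 + -1·-16 = -187
  a_9 = 3·-187 + -2·-97 + -1·-44 = -323

3,-2,-1 ; -323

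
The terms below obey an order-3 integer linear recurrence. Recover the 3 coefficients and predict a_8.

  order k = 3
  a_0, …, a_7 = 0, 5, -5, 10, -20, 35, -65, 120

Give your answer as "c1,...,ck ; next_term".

  a_3 = -1·-5 + 1·5 + -1·0 = 10
  a_4 = -1·10 + 1·-5 + -1·5 = -20
  a_5 = -1·-20 + 1·10 + -1·-5 = 35
  a_6 = -1·35 + 1·-20 + -1·10 = -65
  a_7 = -1·-65 + 1·35 + -1·-20 = 120
  a_8 = -1·120 + 1·-65 + -1·35 = -220

-1,1,-1 ; -220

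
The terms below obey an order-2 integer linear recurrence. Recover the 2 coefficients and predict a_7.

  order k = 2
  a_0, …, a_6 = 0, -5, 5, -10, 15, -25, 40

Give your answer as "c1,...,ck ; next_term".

-1,1 ; -65

  a_2 = -1·-5 + 1·0 = 5
  a_3 = -1·5 + 1·-5 = -10
  a_4 = -1·-10 + 1·5 = 15
  a_5 = -1·15 + 1·-10 = -25
  a_6 = -1·-25 + 1·15 = 40
  a_7 = -1·40 + 1·-25 = -65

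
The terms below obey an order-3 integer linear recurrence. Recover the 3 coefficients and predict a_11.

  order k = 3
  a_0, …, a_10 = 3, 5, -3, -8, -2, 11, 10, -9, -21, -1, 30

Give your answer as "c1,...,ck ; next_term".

0,-1,-1 ; 22

  a_3 = 0·-3 + -1·5 + -1·3 = -8
  a_4 = 0·-8 + -1·-3 + -1·5 = -2
  a_5 = 0·-2 + -1·-8 + -1·-3 = 11
  a_6 = 0·11 + -1·-2 + -1·-8 = 10
  a_7 = 0·10 + -1·11 + -1·-2 = -9
  a_8 = 0·-9 + -1·10 + -1·11 = -21
  a_9 = 0·-21 + -1·-9 + -1·10 = -1
  a_10 = 0·-1 + -1·-21 + -1·-9 = 30
  a_11 = 0·30 + -1·-1 + -1·-21 = 22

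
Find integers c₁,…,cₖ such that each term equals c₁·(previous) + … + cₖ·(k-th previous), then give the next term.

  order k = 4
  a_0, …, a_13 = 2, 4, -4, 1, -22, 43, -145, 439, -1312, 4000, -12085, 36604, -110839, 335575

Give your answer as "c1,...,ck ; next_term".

-2,3,-1,-2 ; -1016101

  a_4 = -2·1 + 3·-4 + -1·4 + -2·2 = -22
  a_5 = -2·-22 + 3·1 + -1·-4 + -2·4 = 43
  a_6 = -2·43 + 3·-22 + -1·1 + -2·-4 = -145
  a_7 = -2·-145 + 3·43 + -1·-22 + -2·1 = 439
  a_8 = -2·439 + 3·-145 + -1·43 + -2·-22 = -1312
  a_9 = -2·-1312 + 3·439 + -1·-145 + -2·43 = 4000
  a_10 = -2·4000 + 3·-1312 + -1·439 + -2·-145 = -12085
  a_11 = -2·-12085 + 3·4000 + -1·-1312 + -2·439 = 36604
  a_12 = -2·36604 + 3·-12085 + -1·4000 + -2·-1312 = -110839
  a_13 = -2·-110839 + 3·36604 + -1·-12085 + -2·4000 = 335575
  a_14 = -2·335575 + 3·-110839 + -1·36604 + -2·-12085 = -1016101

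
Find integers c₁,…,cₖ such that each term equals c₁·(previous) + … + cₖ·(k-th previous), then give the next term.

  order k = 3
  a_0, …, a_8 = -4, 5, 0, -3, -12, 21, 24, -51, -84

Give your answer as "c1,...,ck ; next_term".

  a_3 = -1·0 + -3·5 + -3·-4 = -3
  a_4 = -1·-3 + -3·0 + -3·5 = -12
  a_5 = -1·-12 + -3·-3 + -3·0 = 21
  a_6 = -1·21 + -3·-12 + -3·-3 = 24
  a_7 = -1·24 + -3·21 + -3·-12 = -51
  a_8 = -1·-51 + -3·24 + -3·21 = -84
  a_9 = -1·-84 + -3·-51 + -3·24 = 165

-1,-3,-3 ; 165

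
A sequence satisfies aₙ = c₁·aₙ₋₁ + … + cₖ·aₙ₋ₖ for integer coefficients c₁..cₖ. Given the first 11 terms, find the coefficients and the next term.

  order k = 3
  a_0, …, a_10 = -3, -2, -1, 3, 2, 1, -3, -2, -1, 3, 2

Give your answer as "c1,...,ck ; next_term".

0,0,-1 ; 1

  a_3 = 0·-1 + 0·-2 + -1·-3 = 3
  a_4 = 0·3 + 0·-1 + -1·-2 = 2
  a_5 = 0·2 + 0·3 + -1·-1 = 1
  a_6 = 0·1 + 0·2 + -1·3 = -3
  a_7 = 0·-3 + 0·1 + -1·2 = -2
  a_8 = 0·-2 + 0·-3 + -1·1 = -1
  a_9 = 0·-1 + 0·-2 + -1·-3 = 3
  a_10 = 0·3 + 0·-1 + -1·-2 = 2
  a_11 = 0·2 + 0·3 + -1·-1 = 1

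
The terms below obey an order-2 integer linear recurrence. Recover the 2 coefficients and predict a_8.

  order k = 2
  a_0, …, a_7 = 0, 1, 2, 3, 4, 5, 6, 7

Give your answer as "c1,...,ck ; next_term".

  a_2 = 2·1 + -1·0 = 2
  a_3 = 2·2 + -1·1 = 3
  a_4 = 2·3 + -1·2 = 4
  a_5 = 2·4 + -1·3 = 5
  a_6 = 2·5 + -1·4 = 6
  a_7 = 2·6 + -1·5 = 7
  a_8 = 2·7 + -1·6 = 8

2,-1 ; 8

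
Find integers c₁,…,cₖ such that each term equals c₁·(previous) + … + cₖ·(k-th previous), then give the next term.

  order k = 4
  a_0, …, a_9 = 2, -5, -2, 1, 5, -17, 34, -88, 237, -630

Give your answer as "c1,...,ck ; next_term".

-2,1,-1,2 ; 1653

  a_4 = -2·1 + 1·-2 + -1·-5 + 2·2 = 5
  a_5 = -2·5 + 1·1 + -1·-2 + 2·-5 = -17
  a_6 = -2·-17 + 1·5 + -1·1 + 2·-2 = 34
  a_7 = -2·34 + 1·-17 + -1·5 + 2·1 = -88
  a_8 = -2·-88 + 1·34 + -1·-17 + 2·5 = 237
  a_9 = -2·237 + 1·-88 + -1·34 + 2·-17 = -630
  a_10 = -2·-630 + 1·237 + -1·-88 + 2·34 = 1653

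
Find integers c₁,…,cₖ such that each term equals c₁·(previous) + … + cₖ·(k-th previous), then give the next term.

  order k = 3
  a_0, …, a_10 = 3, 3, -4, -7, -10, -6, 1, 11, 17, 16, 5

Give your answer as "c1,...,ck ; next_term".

1,0,-1 ; -12

  a_3 = 1·-4 + 0·3 + -1·3 = -7
  a_4 = 1·-7 + 0·-4 + -1·3 = -10
  a_5 = 1·-10 + 0·-7 + -1·-4 = -6
  a_6 = 1·-6 + 0·-10 + -1·-7 = 1
  a_7 = 1·1 + 0·-6 + -1·-10 = 11
  a_8 = 1·11 + 0·1 + -1·-6 = 17
  a_9 = 1·17 + 0·11 + -1·1 = 16
  a_10 = 1·16 + 0·17 + -1·11 = 5
  a_11 = 1·5 + 0·16 + -1·17 = -12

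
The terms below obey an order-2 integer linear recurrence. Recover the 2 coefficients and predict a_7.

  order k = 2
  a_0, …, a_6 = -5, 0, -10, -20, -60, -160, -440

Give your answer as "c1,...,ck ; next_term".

2,2 ; -1200

  a_2 = 2·0 + 2·-5 = -10
  a_3 = 2·-10 + 2·0 = -20
  a_4 = 2·-20 + 2·-10 = -60
  a_5 = 2·-60 + 2·-20 = -160
  a_6 = 2·-160 + 2·-60 = -440
  a_7 = 2·-440 + 2·-160 = -1200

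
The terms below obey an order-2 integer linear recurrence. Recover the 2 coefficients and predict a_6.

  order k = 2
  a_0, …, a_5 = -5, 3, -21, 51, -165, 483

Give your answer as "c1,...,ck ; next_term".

  a_2 = -2·3 + 3·-5 = -21
  a_3 = -2·-21 + 3·3 = 51
  a_4 = -2·51 + 3·-21 = -165
  a_5 = -2·-165 + 3·51 = 483
  a_6 = -2·483 + 3·-165 = -1461

-2,3 ; -1461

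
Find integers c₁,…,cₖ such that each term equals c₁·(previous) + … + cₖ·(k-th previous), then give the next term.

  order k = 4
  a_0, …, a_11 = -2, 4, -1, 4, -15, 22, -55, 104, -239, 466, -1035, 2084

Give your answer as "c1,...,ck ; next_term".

0,3,-2,2 ; -4515

  a_4 = 0·4 + 3·-1 + -2·4 + 2·-2 = -15
  a_5 = 0·-15 + 3·4 + -2·-1 + 2·4 = 22
  a_6 = 0·22 + 3·-15 + -2·4 + 2·-1 = -55
  a_7 = 0·-55 + 3·22 + -2·-15 + 2·4 = 104
  a_8 = 0·104 + 3·-55 + -2·22 + 2·-15 = -239
  a_9 = 0·-239 + 3·104 + -2·-55 + 2·22 = 466
  a_10 = 0·466 + 3·-239 + -2·104 + 2·-55 = -1035
  a_11 = 0·-1035 + 3·466 + -2·-239 + 2·104 = 2084
  a_12 = 0·2084 + 3·-1035 + -2·466 + 2·-239 = -4515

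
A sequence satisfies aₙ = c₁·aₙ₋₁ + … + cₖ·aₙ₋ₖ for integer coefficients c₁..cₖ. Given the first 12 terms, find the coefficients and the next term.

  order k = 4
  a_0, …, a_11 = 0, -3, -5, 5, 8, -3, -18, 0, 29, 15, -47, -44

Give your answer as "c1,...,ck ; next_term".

0,-1,-1,1 ; 61

  a_4 = 0·5 + -1·-5 + -1·-3 + 1·0 = 8
  a_5 = 0·8 + -1·5 + -1·-5 + 1·-3 = -3
  a_6 = 0·-3 + -1·8 + -1·5 + 1·-5 = -18
  a_7 = 0·-18 + -1·-3 + -1·8 + 1·5 = 0
  a_8 = 0·0 + -1·-18 + -1·-3 + 1·8 = 29
  a_9 = 0·29 + -1·0 + -1·-18 + 1·-3 = 15
  a_10 = 0·15 + -1·29 + -1·0 + 1·-18 = -47
  a_11 = 0·-47 + -1·15 + -1·29 + 1·0 = -44
  a_12 = 0·-44 + -1·-47 + -1·15 + 1·29 = 61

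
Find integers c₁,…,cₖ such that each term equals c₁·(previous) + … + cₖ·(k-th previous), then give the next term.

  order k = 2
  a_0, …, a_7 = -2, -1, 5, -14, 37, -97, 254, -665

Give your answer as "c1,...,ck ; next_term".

-3,-1 ; 1741

  a_2 = -3·-1 + -1·-2 = 5
  a_3 = -3·5 + -1·-1 = -14
  a_4 = -3·-14 + -1·5 = 37
  a_5 = -3·37 + -1·-14 = -97
  a_6 = -3·-97 + -1·37 = 254
  a_7 = -3·254 + -1·-97 = -665
  a_8 = -3·-665 + -1·254 = 1741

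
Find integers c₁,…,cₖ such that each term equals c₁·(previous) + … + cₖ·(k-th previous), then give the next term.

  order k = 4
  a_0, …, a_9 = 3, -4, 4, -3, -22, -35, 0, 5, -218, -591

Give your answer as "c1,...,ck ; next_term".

  a_4 = 2·-3 + -3·4 + 4·-4 + 4·3 = -22
  a_5 = 2·-22 + -3·-3 + 4·4 + 4·-4 = -35
  a_6 = 2·-35 + -3·-22 + 4·-3 + 4·4 = 0
  a_7 = 2·0 + -3·-35 + 4·-22 + 4·-3 = 5
  a_8 = 2·5 + -3·0 + 4·-35 + 4·-22 = -218
  a_9 = 2·-218 + -3·5 + 4·0 + 4·-35 = -591
  a_10 = 2·-591 + -3·-218 + 4·5 + 4·0 = -508

2,-3,4,4 ; -508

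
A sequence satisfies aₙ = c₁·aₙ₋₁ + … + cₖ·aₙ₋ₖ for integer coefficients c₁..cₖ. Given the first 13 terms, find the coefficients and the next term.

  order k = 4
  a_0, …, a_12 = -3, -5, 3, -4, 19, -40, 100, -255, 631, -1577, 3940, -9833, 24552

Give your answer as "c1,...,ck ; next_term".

  a_4 = -2·-4 + 1·3 + -1·-5 + -1·-3 = 19
  a_5 = -2·19 + 1·-4 + -1·3 + -1·-5 = -40
  a_6 = -2·-40 + 1·19 + -1·-4 + -1·3 = 100
  a_7 = -2·100 + 1·-40 + -1·19 + -1·-4 = -255
  a_8 = -2·-255 + 1·100 + -1·-40 + -1·19 = 631
  a_9 = -2·631 + 1·-255 + -1·100 + -1·-40 = -1577
  a_10 = -2·-1577 + 1·631 + -1·-255 + -1·100 = 3940
  a_11 = -2·3940 + 1·-1577 + -1·631 + -1·-255 = -9833
  a_12 = -2·-9833 + 1·3940 + -1·-1577 + -1·631 = 24552
  a_13 = -2·24552 + 1·-9833 + -1·3940 + -1·-1577 = -61300

-2,1,-1,-1 ; -61300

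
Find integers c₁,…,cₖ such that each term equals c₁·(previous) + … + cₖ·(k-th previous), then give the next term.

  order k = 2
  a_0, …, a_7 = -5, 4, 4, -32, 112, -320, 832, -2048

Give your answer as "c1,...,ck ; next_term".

-4,-4 ; 4864

  a_2 = -4·4 + -4·-5 = 4
  a_3 = -4·4 + -4·4 = -32
  a_4 = -4·-32 + -4·4 = 112
  a_5 = -4·112 + -4·-32 = -320
  a_6 = -4·-320 + -4·112 = 832
  a_7 = -4·832 + -4·-320 = -2048
  a_8 = -4·-2048 + -4·832 = 4864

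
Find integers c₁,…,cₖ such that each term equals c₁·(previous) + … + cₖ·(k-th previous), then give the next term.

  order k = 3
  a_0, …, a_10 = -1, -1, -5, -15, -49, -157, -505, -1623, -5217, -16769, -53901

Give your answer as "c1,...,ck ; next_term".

3,1,-1 ; -173255

  a_3 = 3·-5 + 1·-1 + -1·-1 = -15
  a_4 = 3·-15 + 1·-5 + -1·-1 = -49
  a_5 = 3·-49 + 1·-15 + -1·-5 = -157
  a_6 = 3·-157 + 1·-49 + -1·-15 = -505
  a_7 = 3·-505 + 1·-157 + -1·-49 = -1623
  a_8 = 3·-1623 + 1·-505 + -1·-157 = -5217
  a_9 = 3·-5217 + 1·-1623 + -1·-505 = -16769
  a_10 = 3·-16769 + 1·-5217 + -1·-1623 = -53901
  a_11 = 3·-53901 + 1·-16769 + -1·-5217 = -173255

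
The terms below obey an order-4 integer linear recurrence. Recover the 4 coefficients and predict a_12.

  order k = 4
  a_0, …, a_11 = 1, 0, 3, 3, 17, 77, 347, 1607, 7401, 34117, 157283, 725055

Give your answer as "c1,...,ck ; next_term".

  a_4 = 4·3 + 3·3 + 0·0 + -4·1 = 17
  a_5 = 4·17 + 3·3 + 0·3 + -4·0 = 77
  a_6 = 4·77 + 3·17 + 0·3 + -4·3 = 347
  a_7 = 4·347 + 3·77 + 0·17 + -4·3 = 1607
  a_8 = 4·1607 + 3·347 + 0·77 + -4·17 = 7401
  a_9 = 4·7401 + 3·1607 + 0·347 + -4·77 = 34117
  a_10 = 4·34117 + 3·7401 + 0·1607 + -4·347 = 157283
  a_11 = 4·157283 + 3·34117 + 0·7401 + -4·1607 = 725055
  a_12 = 4·725055 + 3·157283 + 0·34117 + -4·7401 = 3342465

4,3,0,-4 ; 3342465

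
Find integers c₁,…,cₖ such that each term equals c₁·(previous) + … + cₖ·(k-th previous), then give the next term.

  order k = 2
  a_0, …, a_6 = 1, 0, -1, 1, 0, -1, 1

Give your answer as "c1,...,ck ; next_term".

-1,-1 ; 0

  a_2 = -1·0 + -1·1 = -1
  a_3 = -1·-1 + -1·0 = 1
  a_4 = -1·1 + -1·-1 = 0
  a_5 = -1·0 + -1·1 = -1
  a_6 = -1·-1 + -1·0 = 1
  a_7 = -1·1 + -1·-1 = 0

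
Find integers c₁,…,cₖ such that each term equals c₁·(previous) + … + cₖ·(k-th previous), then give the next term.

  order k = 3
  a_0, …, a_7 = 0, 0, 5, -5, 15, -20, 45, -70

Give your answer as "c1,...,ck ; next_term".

  a_3 = -1·5 + 2·0 + 1·0 = -5
  a_4 = -1·-5 + 2·5 + 1·0 = 15
  a_5 = -1·15 + 2·-5 + 1·5 = -20
  a_6 = -1·-20 + 2·15 + 1·-5 = 45
  a_7 = -1·45 + 2·-20 + 1·15 = -70
  a_8 = -1·-70 + 2·45 + 1·-20 = 140

-1,2,1 ; 140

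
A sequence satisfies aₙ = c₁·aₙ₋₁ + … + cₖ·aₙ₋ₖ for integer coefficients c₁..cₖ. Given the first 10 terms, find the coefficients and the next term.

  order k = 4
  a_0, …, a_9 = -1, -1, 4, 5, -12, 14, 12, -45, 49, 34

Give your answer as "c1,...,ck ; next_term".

-1,-1,2,1 ; -161

  a_4 = -1·5 + -1·4 + 2·-1 + 1·-1 = -12
  a_5 = -1·-12 + -1·5 + 2·4 + 1·-1 = 14
  a_6 = -1·14 + -1·-12 + 2·5 + 1·4 = 12
  a_7 = -1·12 + -1·14 + 2·-12 + 1·5 = -45
  a_8 = -1·-45 + -1·12 + 2·14 + 1·-12 = 49
  a_9 = -1·49 + -1·-45 + 2·12 + 1·14 = 34
  a_10 = -1·34 + -1·49 + 2·-45 + 1·12 = -161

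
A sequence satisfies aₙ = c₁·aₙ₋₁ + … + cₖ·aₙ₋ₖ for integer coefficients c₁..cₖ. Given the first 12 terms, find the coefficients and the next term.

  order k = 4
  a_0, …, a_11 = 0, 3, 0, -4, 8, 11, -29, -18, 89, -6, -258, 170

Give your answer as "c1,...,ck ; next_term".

1,-3,4,-3 ; 653

  a_4 = 1·-4 + -3·0 + 4·3 + -3·0 = 8
  a_5 = 1·8 + -3·-4 + 4·0 + -3·3 = 11
  a_6 = 1·11 + -3·8 + 4·-4 + -3·0 = -29
  a_7 = 1·-29 + -3·11 + 4·8 + -3·-4 = -18
  a_8 = 1·-18 + -3·-29 + 4·11 + -3·8 = 89
  a_9 = 1·89 + -3·-18 + 4·-29 + -3·11 = -6
  a_10 = 1·-6 + -3·89 + 4·-18 + -3·-29 = -258
  a_11 = 1·-258 + -3·-6 + 4·89 + -3·-18 = 170
  a_12 = 1·170 + -3·-258 + 4·-6 + -3·89 = 653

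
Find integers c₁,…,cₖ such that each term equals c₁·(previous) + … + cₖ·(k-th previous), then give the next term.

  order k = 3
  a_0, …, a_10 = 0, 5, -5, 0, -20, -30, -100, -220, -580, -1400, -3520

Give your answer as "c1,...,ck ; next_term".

2,2,-2 ; -8680

  a_3 = 2·-5 + 2·5 + -2·0 = 0
  a_4 = 2·0 + 2·-5 + -2·5 = -20
  a_5 = 2·-20 + 2·0 + -2·-5 = -30
  a_6 = 2·-30 + 2·-20 + -2·0 = -100
  a_7 = 2·-100 + 2·-30 + -2·-20 = -220
  a_8 = 2·-220 + 2·-100 + -2·-30 = -580
  a_9 = 2·-580 + 2·-220 + -2·-100 = -1400
  a_10 = 2·-1400 + 2·-580 + -2·-220 = -3520
  a_11 = 2·-3520 + 2·-1400 + -2·-580 = -8680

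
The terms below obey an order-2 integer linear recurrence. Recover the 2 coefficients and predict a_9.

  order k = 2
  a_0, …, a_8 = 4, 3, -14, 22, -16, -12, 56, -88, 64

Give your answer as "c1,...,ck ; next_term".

  a_2 = -2·3 + -2·4 = -14
  a_3 = -2·-14 + -2·3 = 22
  a_4 = -2·22 + -2·-14 = -16
  a_5 = -2·-16 + -2·22 = -12
  a_6 = -2·-12 + -2·-16 = 56
  a_7 = -2·56 + -2·-12 = -88
  a_8 = -2·-88 + -2·56 = 64
  a_9 = -2·64 + -2·-88 = 48

-2,-2 ; 48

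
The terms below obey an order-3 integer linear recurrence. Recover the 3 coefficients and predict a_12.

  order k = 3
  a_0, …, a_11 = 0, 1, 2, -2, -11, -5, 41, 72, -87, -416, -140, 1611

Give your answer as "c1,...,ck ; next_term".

1,-4,-1 ; 2587

  a_3 = 1·2 + -4·1 + -1·0 = -2
  a_4 = 1·-2 + -4·2 + -1·1 = -11
  a_5 = 1·-11 + -4·-2 + -1·2 = -5
  a_6 = 1·-5 + -4·-11 + -1·-2 = 41
  a_7 = 1·41 + -4·-5 + -1·-11 = 72
  a_8 = 1·72 + -4·41 + -1·-5 = -87
  a_9 = 1·-87 + -4·72 + -1·41 = -416
  a_10 = 1·-416 + -4·-87 + -1·72 = -140
  a_11 = 1·-140 + -4·-416 + -1·-87 = 1611
  a_12 = 1·1611 + -4·-140 + -1·-416 = 2587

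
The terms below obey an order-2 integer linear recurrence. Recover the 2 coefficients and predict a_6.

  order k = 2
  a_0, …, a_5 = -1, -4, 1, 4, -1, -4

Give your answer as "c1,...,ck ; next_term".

0,-1 ; 1

  a_2 = 0·-4 + -1·-1 = 1
  a_3 = 0·1 + -1·-4 = 4
  a_4 = 0·4 + -1·1 = -1
  a_5 = 0·-1 + -1·4 = -4
  a_6 = 0·-4 + -1·-1 = 1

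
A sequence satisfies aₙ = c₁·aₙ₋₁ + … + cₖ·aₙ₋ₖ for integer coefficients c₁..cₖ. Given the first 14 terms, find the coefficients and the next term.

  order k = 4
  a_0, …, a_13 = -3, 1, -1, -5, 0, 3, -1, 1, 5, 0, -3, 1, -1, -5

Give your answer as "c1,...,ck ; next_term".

1,-1,1,-1 ; 0

  a_4 = 1·-5 + -1·-1 + 1·1 + -1·-3 = 0
  a_5 = 1·0 + -1·-5 + 1·-1 + -1·1 = 3
  a_6 = 1·3 + -1·0 + 1·-5 + -1·-1 = -1
  a_7 = 1·-1 + -1·3 + 1·0 + -1·-5 = 1
  a_8 = 1·1 + -1·-1 + 1·3 + -1·0 = 5
  a_9 = 1·5 + -1·1 + 1·-1 + -1·3 = 0
  a_10 = 1·0 + -1·5 + 1·1 + -1·-1 = -3
  a_11 = 1·-3 + -1·0 + 1·5 + -1·1 = 1
  a_12 = 1·1 + -1·-3 + 1·0 + -1·5 = -1
  a_13 = 1·-1 + -1·1 + 1·-3 + -1·0 = -5
  a_14 = 1·-5 + -1·-1 + 1·1 + -1·-3 = 0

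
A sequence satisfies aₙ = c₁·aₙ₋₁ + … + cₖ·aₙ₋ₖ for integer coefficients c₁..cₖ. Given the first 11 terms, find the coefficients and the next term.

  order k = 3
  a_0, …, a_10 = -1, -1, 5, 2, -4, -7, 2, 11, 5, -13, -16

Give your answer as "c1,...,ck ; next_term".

  a_3 = 0·5 + -1·-1 + -1·-1 = 2
  a_4 = 0·2 + -1·5 + -1·-1 = -4
  a_5 = 0·-4 + -1·2 + -1·5 = -7
  a_6 = 0·-7 + -1·-4 + -1·2 = 2
  a_7 = 0·2 + -1·-7 + -1·-4 = 11
  a_8 = 0·11 + -1·2 + -1·-7 = 5
  a_9 = 0·5 + -1·11 + -1·2 = -13
  a_10 = 0·-13 + -1·5 + -1·11 = -16
  a_11 = 0·-16 + -1·-13 + -1·5 = 8

0,-1,-1 ; 8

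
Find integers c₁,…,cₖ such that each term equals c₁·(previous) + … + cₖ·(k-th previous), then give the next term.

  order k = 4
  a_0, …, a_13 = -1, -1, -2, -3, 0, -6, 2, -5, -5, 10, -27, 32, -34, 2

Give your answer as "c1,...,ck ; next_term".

-1,1,2,-1 ; 55

  a_4 = -1·-3 + 1·-2 + 2·-1 + -1·-1 = 0
  a_5 = -1·0 + 1·-3 + 2·-2 + -1·-1 = -6
  a_6 = -1·-6 + 1·0 + 2·-3 + -1·-2 = 2
  a_7 = -1·2 + 1·-6 + 2·0 + -1·-3 = -5
  a_8 = -1·-5 + 1·2 + 2·-6 + -1·0 = -5
  a_9 = -1·-5 + 1·-5 + 2·2 + -1·-6 = 10
  a_10 = -1·10 + 1·-5 + 2·-5 + -1·2 = -27
  a_11 = -1·-27 + 1·10 + 2·-5 + -1·-5 = 32
  a_12 = -1·32 + 1·-27 + 2·10 + -1·-5 = -34
  a_13 = -1·-34 + 1·32 + 2·-27 + -1·10 = 2
  a_14 = -1·2 + 1·-34 + 2·32 + -1·-27 = 55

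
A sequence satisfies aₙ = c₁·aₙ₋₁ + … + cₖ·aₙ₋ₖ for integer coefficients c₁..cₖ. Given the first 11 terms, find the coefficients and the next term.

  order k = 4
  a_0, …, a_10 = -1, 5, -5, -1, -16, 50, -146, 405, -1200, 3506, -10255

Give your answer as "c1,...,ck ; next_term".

-2,2,-1,3 ; 29937

  a_4 = -2·-1 + 2·-5 + -1·5 + 3·-1 = -16
  a_5 = -2·-16 + 2·-1 + -1·-5 + 3·5 = 50
  a_6 = -2·50 + 2·-16 + -1·-1 + 3·-5 = -146
  a_7 = -2·-146 + 2·50 + -1·-16 + 3·-1 = 405
  a_8 = -2·405 + 2·-146 + -1·50 + 3·-16 = -1200
  a_9 = -2·-1200 + 2·405 + -1·-146 + 3·50 = 3506
  a_10 = -2·3506 + 2·-1200 + -1·405 + 3·-146 = -10255
  a_11 = -2·-10255 + 2·3506 + -1·-1200 + 3·405 = 29937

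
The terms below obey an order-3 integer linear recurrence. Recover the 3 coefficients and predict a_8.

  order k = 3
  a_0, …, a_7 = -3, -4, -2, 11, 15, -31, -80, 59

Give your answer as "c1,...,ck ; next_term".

  a_3 = 1·-2 + -4·-4 + 1·-3 = 11
  a_4 = 1·11 + -4·-2 + 1·-4 = 15
  a_5 = 1·15 + -4·11 + 1·-2 = -31
  a_6 = 1·-31 + -4·15 + 1·11 = -80
  a_7 = 1·-80 + -4·-31 + 1·15 = 59
  a_8 = 1·59 + -4·-80 + 1·-31 = 348

1,-4,1 ; 348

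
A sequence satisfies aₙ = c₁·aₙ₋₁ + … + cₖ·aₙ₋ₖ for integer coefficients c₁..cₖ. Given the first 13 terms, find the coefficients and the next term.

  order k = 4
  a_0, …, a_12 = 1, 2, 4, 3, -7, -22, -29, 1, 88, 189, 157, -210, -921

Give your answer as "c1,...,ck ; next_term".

  a_4 = 1·3 + -1·4 + -2·2 + -2·1 = -7
  a_5 = 1·-7 + -1·3 + -2·4 + -2·2 = -22
  a_6 = 1·-22 + -1·-7 + -2·3 + -2·4 = -29
  a_7 = 1·-29 + -1·-22 + -2·-7 + -2·3 = 1
  a_8 = 1·1 + -1·-29 + -2·-22 + -2·-7 = 88
  a_9 = 1·88 + -1·1 + -2·-29 + -2·-22 = 189
  a_10 = 1·189 + -1·88 + -2·1 + -2·-29 = 157
  a_11 = 1·157 + -1·189 + -2·88 + -2·1 = -210
  a_12 = 1·-210 + -1·157 + -2·189 + -2·88 = -921
  a_13 = 1·-921 + -1·-210 + -2·157 + -2·189 = -1403

1,-1,-2,-2 ; -1403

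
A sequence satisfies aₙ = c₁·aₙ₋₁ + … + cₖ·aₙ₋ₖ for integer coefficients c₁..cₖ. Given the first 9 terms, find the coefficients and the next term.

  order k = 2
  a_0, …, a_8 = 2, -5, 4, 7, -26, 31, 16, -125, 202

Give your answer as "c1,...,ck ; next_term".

-2,-3 ; -29

  a_2 = -2·-5 + -3·2 = 4
  a_3 = -2·4 + -3·-5 = 7
  a_4 = -2·7 + -3·4 = -26
  a_5 = -2·-26 + -3·7 = 31
  a_6 = -2·31 + -3·-26 = 16
  a_7 = -2·16 + -3·31 = -125
  a_8 = -2·-125 + -3·16 = 202
  a_9 = -2·202 + -3·-125 = -29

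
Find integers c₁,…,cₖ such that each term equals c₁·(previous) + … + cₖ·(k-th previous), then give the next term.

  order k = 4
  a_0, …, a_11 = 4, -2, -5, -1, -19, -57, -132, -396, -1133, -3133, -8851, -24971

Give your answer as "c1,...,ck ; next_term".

2,1,4,-1 ; -70192

  a_4 = 2·-1 + 1·-5 + 4·-2 + -1·4 = -19
  a_5 = 2·-19 + 1·-1 + 4·-5 + -1·-2 = -57
  a_6 = 2·-57 + 1·-19 + 4·-1 + -1·-5 = -132
  a_7 = 2·-132 + 1·-57 + 4·-19 + -1·-1 = -396
  a_8 = 2·-396 + 1·-132 + 4·-57 + -1·-19 = -1133
  a_9 = 2·-1133 + 1·-396 + 4·-132 + -1·-57 = -3133
  a_10 = 2·-3133 + 1·-1133 + 4·-396 + -1·-132 = -8851
  a_11 = 2·-8851 + 1·-3133 + 4·-1133 + -1·-396 = -24971
  a_12 = 2·-24971 + 1·-8851 + 4·-3133 + -1·-1133 = -70192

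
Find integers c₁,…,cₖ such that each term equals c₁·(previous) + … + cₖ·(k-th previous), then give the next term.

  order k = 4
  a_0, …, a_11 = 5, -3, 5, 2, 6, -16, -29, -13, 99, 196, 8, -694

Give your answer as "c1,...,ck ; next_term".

1,-2,-3,1 ; -1199

  a_4 = 1·2 + -2·5 + -3·-3 + 1·5 = 6
  a_5 = 1·6 + -2·2 + -3·5 + 1·-3 = -16
  a_6 = 1·-16 + -2·6 + -3·2 + 1·5 = -29
  a_7 = 1·-29 + -2·-16 + -3·6 + 1·2 = -13
  a_8 = 1·-13 + -2·-29 + -3·-16 + 1·6 = 99
  a_9 = 1·99 + -2·-13 + -3·-29 + 1·-16 = 196
  a_10 = 1·196 + -2·99 + -3·-13 + 1·-29 = 8
  a_11 = 1·8 + -2·196 + -3·99 + 1·-13 = -694
  a_12 = 1·-694 + -2·8 + -3·196 + 1·99 = -1199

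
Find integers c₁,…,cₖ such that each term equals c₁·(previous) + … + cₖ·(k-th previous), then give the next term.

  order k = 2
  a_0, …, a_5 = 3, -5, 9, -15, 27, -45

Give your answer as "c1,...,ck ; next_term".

  a_2 = 0·-5 + 3·3 = 9
  a_3 = 0·9 + 3·-5 = -15
  a_4 = 0·-15 + 3·9 = 27
  a_5 = 0·27 + 3·-15 = -45
  a_6 = 0·-45 + 3·27 = 81

0,3 ; 81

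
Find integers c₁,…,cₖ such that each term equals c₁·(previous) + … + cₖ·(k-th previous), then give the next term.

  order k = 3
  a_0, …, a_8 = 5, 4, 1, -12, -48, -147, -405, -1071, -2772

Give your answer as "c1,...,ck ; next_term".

3,0,-3 ; -7101

  a_3 = 3·1 + 0·4 + -3·5 = -12
  a_4 = 3·-12 + 0·1 + -3·4 = -48
  a_5 = 3·-48 + 0·-12 + -3·1 = -147
  a_6 = 3·-147 + 0·-48 + -3·-12 = -405
  a_7 = 3·-405 + 0·-147 + -3·-48 = -1071
  a_8 = 3·-1071 + 0·-405 + -3·-147 = -2772
  a_9 = 3·-2772 + 0·-1071 + -3·-405 = -7101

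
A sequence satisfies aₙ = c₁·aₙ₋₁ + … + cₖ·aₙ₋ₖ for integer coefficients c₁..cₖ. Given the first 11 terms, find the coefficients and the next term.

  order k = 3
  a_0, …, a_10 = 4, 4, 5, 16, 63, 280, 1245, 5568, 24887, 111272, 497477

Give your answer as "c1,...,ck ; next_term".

4,3,-4 ; 2224176

  a_3 = 4·5 + 3·4 + -4·4 = 16
  a_4 = 4·16 + 3·5 + -4·4 = 63
  a_5 = 4·63 + 3·16 + -4·5 = 280
  a_6 = 4·280 + 3·63 + -4·16 = 1245
  a_7 = 4·1245 + 3·280 + -4·63 = 5568
  a_8 = 4·5568 + 3·1245 + -4·280 = 24887
  a_9 = 4·24887 + 3·5568 + -4·1245 = 111272
  a_10 = 4·111272 + 3·24887 + -4·5568 = 497477
  a_11 = 4·497477 + 3·111272 + -4·24887 = 2224176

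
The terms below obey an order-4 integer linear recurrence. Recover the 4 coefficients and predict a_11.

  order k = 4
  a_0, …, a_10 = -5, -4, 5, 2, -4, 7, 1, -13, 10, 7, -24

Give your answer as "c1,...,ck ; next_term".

  a_4 = 0·2 + -1·5 + 1·-4 + -1·-5 = -4
  a_5 = 0·-4 + -1·2 + 1·5 + -1·-4 = 7
  a_6 = 0·7 + -1·-4 + 1·2 + -1·5 = 1
  a_7 = 0·1 + -1·7 + 1·-4 + -1·2 = -13
  a_8 = 0·-13 + -1·1 + 1·7 + -1·-4 = 10
  a_9 = 0·10 + -1·-13 + 1·1 + -1·7 = 7
  a_10 = 0·7 + -1·10 + 1·-13 + -1·1 = -24
  a_11 = 0·-24 + -1·7 + 1·10 + -1·-13 = 16

0,-1,1,-1 ; 16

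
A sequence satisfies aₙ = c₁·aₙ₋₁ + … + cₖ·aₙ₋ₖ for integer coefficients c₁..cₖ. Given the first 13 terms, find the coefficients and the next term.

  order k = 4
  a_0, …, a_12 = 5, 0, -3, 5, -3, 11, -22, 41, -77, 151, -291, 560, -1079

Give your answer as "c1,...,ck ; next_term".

  a_4 = -1·5 + 1·-3 + -1·0 + 1·5 = -3
  a_5 = -1·-3 + 1·5 + -1·-3 + 1·0 = 11
  a_6 = -1·11 + 1·-3 + -1·5 + 1·-3 = -22
  a_7 = -1·-22 + 1·11 + -1·-3 + 1·5 = 41
  a_8 = -1·41 + 1·-22 + -1·11 + 1·-3 = -77
  a_9 = -1·-77 + 1·41 + -1·-22 + 1·11 = 151
  a_10 = -1·151 + 1·-77 + -1·41 + 1·-22 = -291
  a_11 = -1·-291 + 1·151 + -1·-77 + 1·41 = 560
  a_12 = -1·560 + 1·-291 + -1·151 + 1·-77 = -1079
  a_13 = -1·-1079 + 1·560 + -1·-291 + 1·151 = 2081

-1,1,-1,1 ; 2081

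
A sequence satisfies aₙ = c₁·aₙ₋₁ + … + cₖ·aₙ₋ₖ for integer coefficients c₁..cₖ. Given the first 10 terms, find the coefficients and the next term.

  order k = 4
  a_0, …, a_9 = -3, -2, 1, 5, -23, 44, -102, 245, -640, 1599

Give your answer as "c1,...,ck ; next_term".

-2,1,1,4 ; -4001

  a_4 = -2·5 + 1·1 + 1·-2 + 4·-3 = -23
  a_5 = -2·-23 + 1·5 + 1·1 + 4·-2 = 44
  a_6 = -2·44 + 1·-23 + 1·5 + 4·1 = -102
  a_7 = -2·-102 + 1·44 + 1·-23 + 4·5 = 245
  a_8 = -2·245 + 1·-102 + 1·44 + 4·-23 = -640
  a_9 = -2·-640 + 1·245 + 1·-102 + 4·44 = 1599
  a_10 = -2·1599 + 1·-640 + 1·245 + 4·-102 = -4001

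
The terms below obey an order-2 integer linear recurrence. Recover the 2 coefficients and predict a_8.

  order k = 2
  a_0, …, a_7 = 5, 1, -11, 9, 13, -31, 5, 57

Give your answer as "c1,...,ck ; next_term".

  a_2 = -1·1 + -2·5 = -11
  a_3 = -1·-11 + -2·1 = 9
  a_4 = -1·9 + -2·-11 = 13
  a_5 = -1·13 + -2·9 = -31
  a_6 = -1·-31 + -2·13 = 5
  a_7 = -1·5 + -2·-31 = 57
  a_8 = -1·57 + -2·5 = -67

-1,-2 ; -67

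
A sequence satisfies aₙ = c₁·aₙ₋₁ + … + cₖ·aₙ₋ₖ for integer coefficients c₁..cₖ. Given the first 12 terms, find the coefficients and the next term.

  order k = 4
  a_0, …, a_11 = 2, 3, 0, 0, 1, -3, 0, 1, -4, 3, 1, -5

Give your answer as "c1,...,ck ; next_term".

  a_4 = 0·0 + 0·0 + 1·3 + -1·2 = 1
  a_5 = 0·1 + 0·0 + 1·0 + -1·3 = -3
  a_6 = 0·-3 + 0·1 + 1·0 + -1·0 = 0
  a_7 = 0·0 + 0·-3 + 1·1 + -1·0 = 1
  a_8 = 0·1 + 0·0 + 1·-3 + -1·1 = -4
  a_9 = 0·-4 + 0·1 + 1·0 + -1·-3 = 3
  a_10 = 0·3 + 0·-4 + 1·1 + -1·0 = 1
  a_11 = 0·1 + 0·3 + 1·-4 + -1·1 = -5
  a_12 = 0·-5 + 0·1 + 1·3 + -1·-4 = 7

0,0,1,-1 ; 7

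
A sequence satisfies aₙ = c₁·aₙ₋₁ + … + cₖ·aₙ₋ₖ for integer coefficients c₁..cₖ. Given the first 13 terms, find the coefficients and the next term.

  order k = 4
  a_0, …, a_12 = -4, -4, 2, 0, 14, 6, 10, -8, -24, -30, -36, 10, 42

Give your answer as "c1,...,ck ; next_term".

0,1,-1,-2 ; 106

  a_4 = 0·0 + 1·2 + -1·-4 + -2·-4 = 14
  a_5 = 0·14 + 1·0 + -1·2 + -2·-4 = 6
  a_6 = 0·6 + 1·14 + -1·0 + -2·2 = 10
  a_7 = 0·10 + 1·6 + -1·14 + -2·0 = -8
  a_8 = 0·-8 + 1·10 + -1·6 + -2·14 = -24
  a_9 = 0·-24 + 1·-8 + -1·10 + -2·6 = -30
  a_10 = 0·-30 + 1·-24 + -1·-8 + -2·10 = -36
  a_11 = 0·-36 + 1·-30 + -1·-24 + -2·-8 = 10
  a_12 = 0·10 + 1·-36 + -1·-30 + -2·-24 = 42
  a_13 = 0·42 + 1·10 + -1·-36 + -2·-30 = 106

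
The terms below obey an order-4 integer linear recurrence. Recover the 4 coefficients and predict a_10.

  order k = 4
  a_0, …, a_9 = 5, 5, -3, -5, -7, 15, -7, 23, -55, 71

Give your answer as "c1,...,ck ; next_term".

-2,-1,-2,-2 ; -119

  a_4 = -2·-5 + -1·-3 + -2·5 + -2·5 = -7
  a_5 = -2·-7 + -1·-5 + -2·-3 + -2·5 = 15
  a_6 = -2·15 + -1·-7 + -2·-5 + -2·-3 = -7
  a_7 = -2·-7 + -1·15 + -2·-7 + -2·-5 = 23
  a_8 = -2·23 + -1·-7 + -2·15 + -2·-7 = -55
  a_9 = -2·-55 + -1·23 + -2·-7 + -2·15 = 71
  a_10 = -2·71 + -1·-55 + -2·23 + -2·-7 = -119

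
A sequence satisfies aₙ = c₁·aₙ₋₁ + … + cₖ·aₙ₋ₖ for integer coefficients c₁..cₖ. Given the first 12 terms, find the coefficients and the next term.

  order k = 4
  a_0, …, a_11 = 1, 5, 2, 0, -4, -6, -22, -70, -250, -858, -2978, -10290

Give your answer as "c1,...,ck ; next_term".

3,2,-2,2 ; -35610

  a_4 = 3·0 + 2·2 + -2·5 + 2·1 = -4
  a_5 = 3·-4 + 2·0 + -2·2 + 2·5 = -6
  a_6 = 3·-6 + 2·-4 + -2·0 + 2·2 = -22
  a_7 = 3·-22 + 2·-6 + -2·-4 + 2·0 = -70
  a_8 = 3·-70 + 2·-22 + -2·-6 + 2·-4 = -250
  a_9 = 3·-250 + 2·-70 + -2·-22 + 2·-6 = -858
  a_10 = 3·-858 + 2·-250 + -2·-70 + 2·-22 = -2978
  a_11 = 3·-2978 + 2·-858 + -2·-250 + 2·-70 = -10290
  a_12 = 3·-10290 + 2·-2978 + -2·-858 + 2·-250 = -35610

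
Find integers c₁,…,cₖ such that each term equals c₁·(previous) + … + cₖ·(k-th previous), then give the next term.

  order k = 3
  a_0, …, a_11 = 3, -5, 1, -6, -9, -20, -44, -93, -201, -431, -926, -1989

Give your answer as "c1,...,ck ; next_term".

  a_3 = 1·1 + 2·-5 + 1·3 = -6
  a_4 = 1·-6 + 2·1 + 1·-5 = -9
  a_5 = 1·-9 + 2·-6 + 1·1 = -20
  a_6 = 1·-20 + 2·-9 + 1·-6 = -44
  a_7 = 1·-44 + 2·-20 + 1·-9 = -93
  a_8 = 1·-93 + 2·-44 + 1·-20 = -201
  a_9 = 1·-201 + 2·-93 + 1·-44 = -431
  a_10 = 1·-431 + 2·-201 + 1·-93 = -926
  a_11 = 1·-926 + 2·-431 + 1·-201 = -1989
  a_12 = 1·-1989 + 2·-926 + 1·-431 = -4272

1,2,1 ; -4272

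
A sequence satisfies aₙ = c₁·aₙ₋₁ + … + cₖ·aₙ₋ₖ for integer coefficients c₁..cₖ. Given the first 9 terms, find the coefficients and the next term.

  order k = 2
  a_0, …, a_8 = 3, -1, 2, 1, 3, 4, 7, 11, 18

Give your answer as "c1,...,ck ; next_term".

  a_2 = 1·-1 + 1·3 = 2
  a_3 = 1·2 + 1·-1 = 1
  a_4 = 1·1 + 1·2 = 3
  a_5 = 1·3 + 1·1 = 4
  a_6 = 1·4 + 1·3 = 7
  a_7 = 1·7 + 1·4 = 11
  a_8 = 1·11 + 1·7 = 18
  a_9 = 1·18 + 1·11 = 29

1,1 ; 29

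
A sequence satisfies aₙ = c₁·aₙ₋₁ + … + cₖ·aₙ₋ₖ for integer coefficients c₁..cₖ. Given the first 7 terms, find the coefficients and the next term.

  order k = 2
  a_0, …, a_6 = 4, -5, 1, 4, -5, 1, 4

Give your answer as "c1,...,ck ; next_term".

  a_2 = -1·-5 + -1·4 = 1
  a_3 = -1·1 + -1·-5 = 4
  a_4 = -1·4 + -1·1 = -5
  a_5 = -1·-5 + -1·4 = 1
  a_6 = -1·1 + -1·-5 = 4
  a_7 = -1·4 + -1·1 = -5

-1,-1 ; -5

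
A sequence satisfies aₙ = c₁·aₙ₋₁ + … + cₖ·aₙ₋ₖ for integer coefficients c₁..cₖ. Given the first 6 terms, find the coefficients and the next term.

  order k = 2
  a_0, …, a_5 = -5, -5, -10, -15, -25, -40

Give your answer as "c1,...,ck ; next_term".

  a_2 = 1·-5 + 1·-5 = -10
  a_3 = 1·-10 + 1·-5 = -15
  a_4 = 1·-15 + 1·-10 = -25
  a_5 = 1·-25 + 1·-15 = -40
  a_6 = 1·-40 + 1·-25 = -65

1,1 ; -65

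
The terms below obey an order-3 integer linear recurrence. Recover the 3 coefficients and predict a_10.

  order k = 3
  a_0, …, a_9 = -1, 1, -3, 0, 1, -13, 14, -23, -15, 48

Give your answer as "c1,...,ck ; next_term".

-1,1,4 ; -155

  a_3 = -1·-3 + 1·1 + 4·-1 = 0
  a_4 = -1·0 + 1·-3 + 4·1 = 1
  a_5 = -1·1 + 1·0 + 4·-3 = -13
  a_6 = -1·-13 + 1·1 + 4·0 = 14
  a_7 = -1·14 + 1·-13 + 4·1 = -23
  a_8 = -1·-23 + 1·14 + 4·-13 = -15
  a_9 = -1·-15 + 1·-23 + 4·14 = 48
  a_10 = -1·48 + 1·-15 + 4·-23 = -155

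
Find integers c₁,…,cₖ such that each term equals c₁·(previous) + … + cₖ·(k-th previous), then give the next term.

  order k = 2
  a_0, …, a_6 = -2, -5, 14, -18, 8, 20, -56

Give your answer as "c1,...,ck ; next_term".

  a_2 = -2·-5 + -2·-2 = 14
  a_3 = -2·14 + -2·-5 = -18
  a_4 = -2·-18 + -2·14 = 8
  a_5 = -2·8 + -2·-18 = 20
  a_6 = -2·20 + -2·8 = -56
  a_7 = -2·-56 + -2·20 = 72

-2,-2 ; 72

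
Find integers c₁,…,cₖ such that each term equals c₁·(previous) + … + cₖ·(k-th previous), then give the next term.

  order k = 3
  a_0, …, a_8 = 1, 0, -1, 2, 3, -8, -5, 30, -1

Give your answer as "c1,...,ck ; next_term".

  a_3 = 0·-1 + -3·0 + 2·1 = 2
  a_4 = 0·2 + -3·-1 + 2·0 = 3
  a_5 = 0·3 + -3·2 + 2·-1 = -8
  a_6 = 0·-8 + -3·3 + 2·2 = -5
  a_7 = 0·-5 + -3·-8 + 2·3 = 30
  a_8 = 0·30 + -3·-5 + 2·-8 = -1
  a_9 = 0·-1 + -3·30 + 2·-5 = -100

0,-3,2 ; -100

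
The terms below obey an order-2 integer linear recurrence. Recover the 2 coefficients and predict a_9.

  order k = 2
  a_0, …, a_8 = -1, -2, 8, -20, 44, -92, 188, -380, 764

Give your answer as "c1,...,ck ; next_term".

-3,-2 ; -1532

  a_2 = -3·-2 + -2·-1 = 8
  a_3 = -3·8 + -2·-2 = -20
  a_4 = -3·-20 + -2·8 = 44
  a_5 = -3·44 + -2·-20 = -92
  a_6 = -3·-92 + -2·44 = 188
  a_7 = -3·188 + -2·-92 = -380
  a_8 = -3·-380 + -2·188 = 764
  a_9 = -3·764 + -2·-380 = -1532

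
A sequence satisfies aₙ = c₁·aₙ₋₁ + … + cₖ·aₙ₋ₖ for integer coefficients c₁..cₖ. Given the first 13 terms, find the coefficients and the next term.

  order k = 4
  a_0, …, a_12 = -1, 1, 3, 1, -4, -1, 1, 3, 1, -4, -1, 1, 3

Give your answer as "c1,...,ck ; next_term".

  a_4 = -1·1 + -1·3 + -1·1 + -1·-1 = -4
  a_5 = -1·-4 + -1·1 + -1·3 + -1·1 = -1
  a_6 = -1·-1 + -1·-4 + -1·1 + -1·3 = 1
  a_7 = -1·1 + -1·-1 + -1·-4 + -1·1 = 3
  a_8 = -1·3 + -1·1 + -1·-1 + -1·-4 = 1
  a_9 = -1·1 + -1·3 + -1·1 + -1·-1 = -4
  a_10 = -1·-4 + -1·1 + -1·3 + -1·1 = -1
  a_11 = -1·-1 + -1·-4 + -1·1 + -1·3 = 1
  a_12 = -1·1 + -1·-1 + -1·-4 + -1·1 = 3
  a_13 = -1·3 + -1·1 + -1·-1 + -1·-4 = 1

-1,-1,-1,-1 ; 1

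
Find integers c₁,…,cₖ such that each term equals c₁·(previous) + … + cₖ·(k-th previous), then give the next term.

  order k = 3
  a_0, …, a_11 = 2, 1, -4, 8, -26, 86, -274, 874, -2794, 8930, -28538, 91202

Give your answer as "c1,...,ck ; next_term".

  a_3 = -3·-4 + 0·1 + -2·2 = 8
  a_4 = -3·8 + 0·-4 + -2·1 = -26
  a_5 = -3·-26 + 0·8 + -2·-4 = 86
  a_6 = -3·86 + 0·-26 + -2·8 = -274
  a_7 = -3·-274 + 0·86 + -2·-26 = 874
  a_8 = -3·874 + 0·-274 + -2·86 = -2794
  a_9 = -3·-2794 + 0·874 + -2·-274 = 8930
  a_10 = -3·8930 + 0·-2794 + -2·874 = -28538
  a_11 = -3·-28538 + 0·8930 + -2·-2794 = 91202
  a_12 = -3·91202 + 0·-28538 + -2·8930 = -291466

-3,0,-2 ; -291466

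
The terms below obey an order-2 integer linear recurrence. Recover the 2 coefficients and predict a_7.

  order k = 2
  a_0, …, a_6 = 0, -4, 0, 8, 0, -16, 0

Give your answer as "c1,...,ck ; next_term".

0,-2 ; 32

  a_2 = 0·-4 + -2·0 = 0
  a_3 = 0·0 + -2·-4 = 8
  a_4 = 0·8 + -2·0 = 0
  a_5 = 0·0 + -2·8 = -16
  a_6 = 0·-16 + -2·0 = 0
  a_7 = 0·0 + -2·-16 = 32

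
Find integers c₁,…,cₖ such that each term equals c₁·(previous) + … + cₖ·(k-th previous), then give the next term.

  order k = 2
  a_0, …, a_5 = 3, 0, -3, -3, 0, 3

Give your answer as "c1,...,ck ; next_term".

1,-1 ; 3

  a_2 = 1·0 + -1·3 = -3
  a_3 = 1·-3 + -1·0 = -3
  a_4 = 1·-3 + -1·-3 = 0
  a_5 = 1·0 + -1·-3 = 3
  a_6 = 1·3 + -1·0 = 3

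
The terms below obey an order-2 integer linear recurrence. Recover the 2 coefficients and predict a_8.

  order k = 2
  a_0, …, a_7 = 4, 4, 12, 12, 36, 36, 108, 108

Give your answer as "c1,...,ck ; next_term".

0,3 ; 324

  a_2 = 0·4 + 3·4 = 12
  a_3 = 0·12 + 3·4 = 12
  a_4 = 0·12 + 3·12 = 36
  a_5 = 0·36 + 3·12 = 36
  a_6 = 0·36 + 3·36 = 108
  a_7 = 0·108 + 3·36 = 108
  a_8 = 0·108 + 3·108 = 324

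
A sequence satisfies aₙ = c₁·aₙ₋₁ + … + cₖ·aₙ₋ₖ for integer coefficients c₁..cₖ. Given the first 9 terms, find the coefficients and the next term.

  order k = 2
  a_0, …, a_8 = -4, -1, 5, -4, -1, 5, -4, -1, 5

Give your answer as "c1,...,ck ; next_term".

  a_2 = -1·-1 + -1·-4 = 5
  a_3 = -1·5 + -1·-1 = -4
  a_4 = -1·-4 + -1·5 = -1
  a_5 = -1·-1 + -1·-4 = 5
  a_6 = -1·5 + -1·-1 = -4
  a_7 = -1·-4 + -1·5 = -1
  a_8 = -1·-1 + -1·-4 = 5
  a_9 = -1·5 + -1·-1 = -4

-1,-1 ; -4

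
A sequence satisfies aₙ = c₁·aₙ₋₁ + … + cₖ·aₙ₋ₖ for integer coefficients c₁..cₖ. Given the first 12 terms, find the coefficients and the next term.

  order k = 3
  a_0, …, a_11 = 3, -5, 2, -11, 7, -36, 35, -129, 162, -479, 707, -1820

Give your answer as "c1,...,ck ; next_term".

-1,3,2 ; 2983

  a_3 = -1·2 + 3·-5 + 2·3 = -11
  a_4 = -1·-11 + 3·2 + 2·-5 = 7
  a_5 = -1·7 + 3·-11 + 2·2 = -36
  a_6 = -1·-36 + 3·7 + 2·-11 = 35
  a_7 = -1·35 + 3·-36 + 2·7 = -129
  a_8 = -1·-129 + 3·35 + 2·-36 = 162
  a_9 = -1·162 + 3·-129 + 2·35 = -479
  a_10 = -1·-479 + 3·162 + 2·-129 = 707
  a_11 = -1·707 + 3·-479 + 2·162 = -1820
  a_12 = -1·-1820 + 3·707 + 2·-479 = 2983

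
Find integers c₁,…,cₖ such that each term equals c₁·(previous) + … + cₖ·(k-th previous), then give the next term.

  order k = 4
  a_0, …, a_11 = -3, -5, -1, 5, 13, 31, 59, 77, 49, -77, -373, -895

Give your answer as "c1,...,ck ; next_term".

3,-4,3,-3 ; -1571

  a_4 = 3·5 + -4·-1 + 3·-5 + -3·-3 = 13
  a_5 = 3·13 + -4·5 + 3·-1 + -3·-5 = 31
  a_6 = 3·31 + -4·13 + 3·5 + -3·-1 = 59
  a_7 = 3·59 + -4·31 + 3·13 + -3·5 = 77
  a_8 = 3·77 + -4·59 + 3·31 + -3·13 = 49
  a_9 = 3·49 + -4·77 + 3·59 + -3·31 = -77
  a_10 = 3·-77 + -4·49 + 3·77 + -3·59 = -373
  a_11 = 3·-373 + -4·-77 + 3·49 + -3·77 = -895
  a_12 = 3·-895 + -4·-373 + 3·-77 + -3·49 = -1571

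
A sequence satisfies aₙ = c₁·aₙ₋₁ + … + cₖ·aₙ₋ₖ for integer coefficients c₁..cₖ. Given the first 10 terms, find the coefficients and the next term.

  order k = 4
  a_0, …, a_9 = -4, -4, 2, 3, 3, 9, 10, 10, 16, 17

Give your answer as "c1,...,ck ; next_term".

  a_4 = 1·3 + 0·2 + 1·-4 + -1·-4 = 3
  a_5 = 1·3 + 0·3 + 1·2 + -1·-4 = 9
  a_6 = 1·9 + 0·3 + 1·3 + -1·2 = 10
  a_7 = 1·10 + 0·9 + 1·3 + -1·3 = 10
  a_8 = 1·10 + 0·10 + 1·9 + -1·3 = 16
  a_9 = 1·16 + 0·10 + 1·10 + -1·9 = 17
  a_10 = 1·17 + 0·16 + 1·10 + -1·10 = 17

1,0,1,-1 ; 17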